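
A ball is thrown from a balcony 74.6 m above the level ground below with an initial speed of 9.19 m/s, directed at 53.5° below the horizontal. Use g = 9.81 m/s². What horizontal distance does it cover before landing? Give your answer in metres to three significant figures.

17.6 m

Resolve: vₓ = 9.190 cos 53.5° = 5.466 m/s and v_y0 = −7.387 m/s (downward).
The projectile lands when y = 74.6 + (−7.387) t − ½·9.81·t² = 0. Positive root: t = (−7.387 + √(7.387² + 2·9.81·74.6)) / 9.81 = (−7.387 + 38.96) / 9.81 = 3.219 s.
Horizontal distance: R = vₓ t = 5.466 × 3.219 = 17.60 m.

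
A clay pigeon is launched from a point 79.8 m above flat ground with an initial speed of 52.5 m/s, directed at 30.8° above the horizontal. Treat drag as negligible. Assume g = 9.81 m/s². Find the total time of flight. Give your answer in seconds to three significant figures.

7.62 s

Horizontal component vₓ = 52.50 cos 30.8° = 45.10 m/s; vertical v_y0 = 52.50 sin 30.8° = 26.88 m/s.
The projectile lands when y = 79.8 + (26.88) t − ½·9.81·t² = 0. Positive root: t = (26.88 + √(26.88² + 2·9.81·79.8)) / 9.81 = (26.88 + 47.84) / 9.81 = 7.617 s.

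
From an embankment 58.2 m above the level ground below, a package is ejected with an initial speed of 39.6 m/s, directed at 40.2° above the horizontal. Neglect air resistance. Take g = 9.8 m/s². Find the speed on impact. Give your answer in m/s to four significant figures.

52.05 m/s

Resolve: vₓ = 39.60 cos 40.2° = 30.25 m/s and v_y0 = 39.60 sin 40.2° = 25.56 m/s.
Vertical motion (up positive, ground at y = 0): 4.900 t² − (25.56) t − 58.2 = 0, so t = (25.56 + √(25.56² + 2·9.80·58.2)) / 9.80 = (25.56 + 42.36) / 9.80 = 6.930 s.
Vertical velocity at impact: v_y = v_y0 − g t = 25.56 − 9.80 × 6.930 = −42.36 m/s.
Speed: |v| = √(vₓ² + v_y²) = √(30.25² + 42.36²) = 52.05 m/s.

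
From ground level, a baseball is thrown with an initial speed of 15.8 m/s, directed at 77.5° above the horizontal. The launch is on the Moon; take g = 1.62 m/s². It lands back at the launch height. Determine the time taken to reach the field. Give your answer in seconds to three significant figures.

19.0 s

Resolve: vₓ = 15.80 cos 77.5° = 3.420 m/s and v_y0 = 15.80 sin 77.5° = 15.43 m/s.
It returns to y = 0 when t = 2 v_y0 / g = 2(15.43)/1.62 = 19.04 s.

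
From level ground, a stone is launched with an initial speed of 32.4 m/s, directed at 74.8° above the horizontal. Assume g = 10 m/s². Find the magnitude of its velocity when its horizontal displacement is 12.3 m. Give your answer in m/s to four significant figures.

Horizontal component vₓ = 32.40 cos 74.8° = 8.495 m/s; vertical v_y0 = 32.40 sin 74.8° = 31.27 m/s.
Time to reach x = 12.3 m: t = x/vₓ = 12.3/8.495 = 1.448 s.
Vertical velocity there: v_y = v_y0 − g t = 31.27 − 10.0 × 1.448 = 16.79 m/s.
Speed: √(vₓ² + v_y²) = √(8.495² + 16.79²) = 18.81 m/s.

18.81 m/s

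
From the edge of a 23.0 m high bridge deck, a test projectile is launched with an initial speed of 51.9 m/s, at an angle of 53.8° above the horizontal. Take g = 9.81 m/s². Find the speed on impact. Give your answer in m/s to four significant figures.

56.08 m/s

Components: vₓ = 51.90 cos 53.8° = 30.65 m/s, v_y0 = 51.90 sin 53.8° = 41.88 m/s.
With up positive and y = 0 at the ground: y(t) = 23.0 + (41.88) t − 4.905 t². Setting y = 0 and taking the positive root: t = [41.88 + √(41.88² + 2·9.81·23.0)] / 9.81 = (41.88 + 46.96) / 9.81 = 9.056 s.
Vertical velocity at impact: v_y = v_y0 − g t = 41.88 − 9.81 × 9.056 = −46.96 m/s.
Speed: |v| = √(vₓ² + v_y²) = √(30.65² + 46.96²) = 56.08 m/s.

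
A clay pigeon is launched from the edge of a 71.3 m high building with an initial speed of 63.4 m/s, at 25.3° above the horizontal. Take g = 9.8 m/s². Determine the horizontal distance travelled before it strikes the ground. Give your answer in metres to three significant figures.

Components: vₓ = 63.40 cos 25.3° = 57.32 m/s, v_y0 = 63.40 sin 25.3° = 27.09 m/s.
The projectile lands when y = 71.3 + (27.09) t − ½·9.80·t² = 0. Positive root: t = (27.09 + √(27.09² + 2·9.80·71.3)) / 9.80 = (27.09 + 46.17) / 9.80 = 7.476 s.
Horizontal distance: R = vₓ t = 57.32 × 7.476 = 428.5 m.

429 m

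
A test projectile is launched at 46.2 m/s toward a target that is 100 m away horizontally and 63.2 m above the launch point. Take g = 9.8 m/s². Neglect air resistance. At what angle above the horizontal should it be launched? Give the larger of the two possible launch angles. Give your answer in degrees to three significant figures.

72.5°

Trajectory: y = x tanθ − g x² (1 + tan²θ)/(2v₀²). With x = 100, y = 63.2, v₀ = 46.2, g = 9.80:
22.96 tan²θ − 100 tanθ + (86.16) = 0.
tanθ = [100 ± √(100² − 4 × 22.96 × (86.16))] / (2 × 22.96) = (100 ± 45.70) / 45.91, giving tanθ = 1.183 or 3.173.
θ = 49.78° or 72.51°; the larger is 72.51°.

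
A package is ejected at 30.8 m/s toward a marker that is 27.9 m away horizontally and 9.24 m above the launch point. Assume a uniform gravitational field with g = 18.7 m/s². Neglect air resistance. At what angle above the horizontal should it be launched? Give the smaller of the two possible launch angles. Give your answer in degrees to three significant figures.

37.5°

Trajectory: y = x tanθ − g x² (1 + tan²θ)/(2v₀²). With x = 27.9, y = 9.24, v₀ = 30.8, g = 18.7:
7.672 tan²θ − 27.9 tanθ + (16.91) = 0.
tanθ = [27.9 ± √(27.9² − 4 × 7.672 × (16.91))] / (2 × 7.672) = (27.9 ± 16.11) / 15.34, giving tanθ = 0.7686 or 2.868.
θ = 37.55° or 70.78°; the smaller is 37.55°.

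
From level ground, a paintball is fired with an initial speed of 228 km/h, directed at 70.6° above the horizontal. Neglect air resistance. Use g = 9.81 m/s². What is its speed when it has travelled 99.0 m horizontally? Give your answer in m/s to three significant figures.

25.0 m/s

Convert: 228 km/h = 228/3.6 = 63.33 m/s.
Horizontal component vₓ = 63.33 cos 70.6° = 21.04 m/s; vertical v_y0 = 63.33 sin 70.6° = 59.74 m/s.
At x = 99.0 m, t = x/vₓ = 99.0/21.04 = 4.706 s.
Vertical velocity there: v_y = v_y0 − g t = 59.74 − 9.81 × 4.706 = 13.57 m/s.
Speed: √(vₓ² + v_y²) = √(21.04² + 13.57²) = 25.03 m/s.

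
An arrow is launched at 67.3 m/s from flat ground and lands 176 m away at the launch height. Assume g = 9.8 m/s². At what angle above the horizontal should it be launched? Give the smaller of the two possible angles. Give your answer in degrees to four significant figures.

Level-ground range R = v₀² sin(2θ)/g ⇒ sin(2θ) = gR/v₀² = 9.80 × 176 / 67.3² = 0.3808.
2θ = 22.38° or 180° − 22.38° = 157.6°, so θ = 11.19° or 78.81°.
The smaller angle is 11.19°.

11.19°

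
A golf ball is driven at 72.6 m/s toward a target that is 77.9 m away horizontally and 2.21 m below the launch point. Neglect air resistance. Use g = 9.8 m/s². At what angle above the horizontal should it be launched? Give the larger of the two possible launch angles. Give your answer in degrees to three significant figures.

85.8°

Trajectory: y = x tanθ − g x² (1 + tan²θ)/(2v₀²). With x = 77.9, y = −2.21, v₀ = 72.6, g = 9.80:
5.642 tan²θ − 77.9 tanθ + (3.432) = 0.
tanθ = [77.9 ± √(77.9² − 4 × 5.642 × (3.432))] / (2 × 5.642) = (77.9 ± 77.40) / 11.28, giving tanθ = 0.04419 or 13.76.
θ = 2.530° or 85.84°; the larger is 85.84°.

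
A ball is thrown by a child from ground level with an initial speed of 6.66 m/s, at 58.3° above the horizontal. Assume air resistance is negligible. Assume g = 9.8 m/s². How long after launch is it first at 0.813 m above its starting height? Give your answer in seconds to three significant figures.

0.168 s

Resolve: vₓ = 6.660 cos 58.3° = 3.500 m/s and v_y0 = 6.660 sin 58.3° = 5.666 m/s.
Set y = v_y0 t − ½ g t² = 0.813: 4.900 t² − 5.666 t + 0.813 = 0.
Quadratic formula: t = (5.666 ± √16.173) / 9.80 = (5.666 ± 4.022) / 9.80 → t = 0.1678 s or 0.9886 s.
The first (ascending) time is 0.1678 s.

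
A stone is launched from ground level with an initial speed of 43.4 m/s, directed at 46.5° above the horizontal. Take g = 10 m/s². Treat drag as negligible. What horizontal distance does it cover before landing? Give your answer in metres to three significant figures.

Resolve: vₓ = 43.40 cos 46.5° = 29.87 m/s and v_y0 = 43.40 sin 46.5° = 31.48 m/s.
Flight time T = 2 v_y0 / g = 6.296 s.
Range: R = vₓ T = 29.87 × 6.296 = 188.1 m.

188 m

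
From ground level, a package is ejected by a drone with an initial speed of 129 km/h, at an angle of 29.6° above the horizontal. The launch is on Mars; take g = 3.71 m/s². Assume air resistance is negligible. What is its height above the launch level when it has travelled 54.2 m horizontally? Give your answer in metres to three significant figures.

Convert: 129 km/h = 129/3.6 = 35.83 m/s.
Resolve: vₓ = 35.83 cos 29.6° = 31.16 m/s and v_y0 = 35.83 sin 29.6° = 17.70 m/s.
x = vₓ t ⇒ t = 54.2/31.16 = 1.740 s.
Height: y = v_y0 t − ½ g t² = 17.70 × 1.740 − 1.855 × 1.740² = 30.79 − 5.614 = 25.18 m.

25.2 m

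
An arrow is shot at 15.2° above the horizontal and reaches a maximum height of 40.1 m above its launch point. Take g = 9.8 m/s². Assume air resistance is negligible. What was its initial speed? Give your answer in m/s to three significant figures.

107 m/s

At the peak v_y = 0, so v_y0 = √(2gH) = √(2 × 9.80 × 40.1) = 28.03 m/s.
v_y0 = v₀ sin θ ⇒ v₀ = 28.03 / sin 15.2° = 106.9 m/s.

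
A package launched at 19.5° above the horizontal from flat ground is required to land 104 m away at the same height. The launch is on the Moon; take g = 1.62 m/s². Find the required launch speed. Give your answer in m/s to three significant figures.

16.4 m/s

From R = (v₀² / g) sin 2θ: v₀ = √(gR / sin 2θ).
v₀ = √(1.62 × 104 / sin 39.00°) = √(168.5 / 0.6293) = √267.72 = 16.36 m/s.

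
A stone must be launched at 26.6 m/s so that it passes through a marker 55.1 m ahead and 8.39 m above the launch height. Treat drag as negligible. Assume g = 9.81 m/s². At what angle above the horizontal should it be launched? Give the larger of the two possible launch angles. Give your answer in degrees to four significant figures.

61.87°

Trajectory: y = x tanθ − g x² (1 + tan²θ)/(2v₀²). With x = 55.1, y = 8.39, v₀ = 26.6, g = 9.81:
21.05 tan²θ − 55.1 tanθ + (29.44) = 0.
tanθ = [55.1 ± √(55.1² − 4 × 21.05 × (29.44))] / (2 × 21.05) = (55.1 ± 23.62) / 42.09, giving tanθ = 0.7479 or 1.870.
θ = 36.79° or 61.87°; the larger is 61.87°.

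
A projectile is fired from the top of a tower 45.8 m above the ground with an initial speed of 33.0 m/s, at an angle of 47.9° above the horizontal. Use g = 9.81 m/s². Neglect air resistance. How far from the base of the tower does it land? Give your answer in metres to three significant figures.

143 m

Resolve: vₓ = 33.00 cos 47.9° = 22.12 m/s and v_y0 = 33.00 sin 47.9° = 24.49 m/s.
The projectile lands when y = 45.8 + (24.49) t − ½·9.81·t² = 0. Positive root: t = (24.49 + √(24.49² + 2·9.81·45.8)) / 9.81 = (24.49 + 38.71) / 9.81 = 6.441 s.
Horizontal distance: R = vₓ t = 22.12 × 6.441 = 142.5 m.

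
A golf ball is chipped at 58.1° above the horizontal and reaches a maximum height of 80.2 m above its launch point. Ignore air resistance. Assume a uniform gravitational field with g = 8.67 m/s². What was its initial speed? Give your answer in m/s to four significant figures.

43.93 m/s

At the peak v_y = 0, so v_y0 = √(2gH) = √(2 × 8.67 × 80.2) = 37.29 m/s.
v_y0 = v₀ sin θ ⇒ v₀ = 37.29 / sin 58.1° = 43.93 m/s.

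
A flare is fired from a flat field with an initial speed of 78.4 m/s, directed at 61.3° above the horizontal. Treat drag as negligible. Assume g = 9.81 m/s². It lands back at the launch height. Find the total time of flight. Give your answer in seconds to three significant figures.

14.0 s

Horizontal component vₓ = 78.40 cos 61.3° = 37.65 m/s; vertical v_y0 = 78.40 sin 61.3° = 68.77 m/s.
Time of flight on level ground: T = 2 v_y0 / g = 2 × 68.77 / 9.81 = 14.02 s.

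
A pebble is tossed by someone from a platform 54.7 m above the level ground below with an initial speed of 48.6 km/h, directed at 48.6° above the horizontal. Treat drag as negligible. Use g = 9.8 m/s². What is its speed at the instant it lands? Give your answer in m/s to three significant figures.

Convert: 48.6 km/h = 48.6/3.6 = 13.50 m/s.
Resolve: vₓ = 13.50 cos 48.6° = 8.928 m/s and v_y0 = 13.50 sin 48.6° = 10.13 m/s.
With up positive and y = 0 at the ground: y(t) = 54.7 + (10.13) t − 4.900 t². Setting y = 0 and taking the positive root: t = [10.13 + √(10.13² + 2·9.80·54.7)] / 9.80 = (10.13 + 34.27) / 9.80 = 4.531 s.
Vertical velocity at impact: v_y = v_y0 − g t = 10.13 − 9.80 × 4.531 = −34.27 m/s.
Speed: |v| = √(vₓ² + v_y²) = √(8.928² + 34.27²) = 35.42 m/s.

35.4 m/s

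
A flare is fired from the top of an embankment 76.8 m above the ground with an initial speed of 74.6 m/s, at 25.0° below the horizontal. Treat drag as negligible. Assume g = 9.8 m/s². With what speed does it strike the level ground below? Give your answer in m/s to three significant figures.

84.1 m/s

vₓ = 74.60 cos 25.0° = 67.61 m/s; v_y0 = −31.53 m/s (downward).
The projectile lands when y = 76.8 + (−31.53) t − ½·9.80·t² = 0. Positive root: t = (−31.53 + √(31.53² + 2·9.80·76.8)) / 9.80 = (−31.53 + 49.99) / 9.80 = 1.884 s.
Vertical velocity at impact: v_y = v_y0 − g t = −31.53 − 9.80 × 1.884 = −49.99 m/s.
Speed: |v| = √(vₓ² + v_y²) = √(67.61² + 49.99²) = 84.09 m/s.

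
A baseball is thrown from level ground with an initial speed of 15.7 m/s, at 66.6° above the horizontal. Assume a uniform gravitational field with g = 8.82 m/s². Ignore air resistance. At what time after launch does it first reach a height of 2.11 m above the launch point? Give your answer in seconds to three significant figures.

0.154 s

Resolve: vₓ = 15.70 cos 66.6° = 6.235 m/s and v_y0 = 15.70 sin 66.6° = 14.41 m/s.
Set y = v_y0 t − ½ g t² = 2.11: 4.410 t² − 14.41 t + 2.11 = 0.
t = [14.41 ± √(14.41² − 2·8.82·2.11)] / 8.82 = (14.41 ± 13.05) / 8.82, so t = 0.1537 s or t = 3.114 s.
The first (ascending) time is 0.1537 s.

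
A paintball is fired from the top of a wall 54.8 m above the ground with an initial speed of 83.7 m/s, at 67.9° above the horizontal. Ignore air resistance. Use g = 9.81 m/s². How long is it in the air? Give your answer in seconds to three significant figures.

Components: vₓ = 83.70 cos 67.9° = 31.49 m/s, v_y0 = 83.70 sin 67.9° = 77.55 m/s.
Vertical motion (up positive, ground at y = 0): 4.905 t² − (77.55) t − 54.8 = 0, so t = (77.55 + √(77.55² + 2·9.81·54.8)) / 9.81 = (77.55 + 84.20) / 9.81 = 16.49 s.

16.5 s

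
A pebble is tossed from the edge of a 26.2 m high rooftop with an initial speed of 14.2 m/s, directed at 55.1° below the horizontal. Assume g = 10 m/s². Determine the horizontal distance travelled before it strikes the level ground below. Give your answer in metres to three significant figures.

Components: vₓ = 14.20 cos 55.1° = 8.124 m/s, v_y0 = −11.65 m/s (downward).
The projectile lands when y = 26.2 + (−11.65) t − ½·10.0·t² = 0. Positive root: t = (−11.65 + √(11.65² + 2·10.0·26.2)) / 10.0 = (−11.65 + 25.68) / 10.0 = 1.404 s.
Horizontal distance: R = vₓ t = 8.124 × 1.404 = 11.40 m.

11.4 m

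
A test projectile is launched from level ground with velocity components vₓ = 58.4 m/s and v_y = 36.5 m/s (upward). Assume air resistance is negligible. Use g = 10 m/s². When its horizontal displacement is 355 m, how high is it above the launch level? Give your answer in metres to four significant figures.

Time to reach x = 355 m: t = x/vₓ = 355/58.40 = 6.079 s.
Height: y = v_y0 t − ½ g t² = 36.50 × 6.079 − 5.000 × 6.079² = 221.9 − 184.8 = 37.12 m.

37.12 m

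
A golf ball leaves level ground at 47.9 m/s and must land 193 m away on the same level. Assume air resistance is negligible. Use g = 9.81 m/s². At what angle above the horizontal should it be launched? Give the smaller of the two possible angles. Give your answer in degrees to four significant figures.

R = v₀² sin 2θ / g gives sin 2θ = gR/v₀² = 9.81·193/47.9² = 0.8252.
2θ = 55.61° or 180° − 55.61° = 124.4°, so θ = 27.80° or 62.20°.
The smaller angle is 27.80°.

27.80°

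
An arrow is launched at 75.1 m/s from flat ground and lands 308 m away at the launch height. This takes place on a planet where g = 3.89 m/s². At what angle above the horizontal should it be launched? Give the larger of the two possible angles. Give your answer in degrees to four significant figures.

83.87°

R = v₀² sin 2θ / g gives sin 2θ = gR/v₀² = 3.89·308/75.1² = 0.2124.
2θ = 12.26° or 180° − 12.26° = 167.7°, so θ = 6.132° or 83.87°.
The larger angle is 83.87°.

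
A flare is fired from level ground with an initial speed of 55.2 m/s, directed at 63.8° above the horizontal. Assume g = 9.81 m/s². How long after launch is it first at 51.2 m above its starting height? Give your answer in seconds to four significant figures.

1.169 s

vₓ = 55.20 cos 63.8° = 24.37 m/s; v_y0 = 55.20 sin 63.8° = 49.53 m/s.
Set y = v_y0 t − ½ g t² = 51.2: 4.905 t² − 49.53 t + 51.2 = 0.
Quadratic formula: t = (49.53 ± √1448.5) / 9.81 = (49.53 ± 38.06) / 9.81 → t = 1.169 s or 8.928 s.
The first (ascending) time is 1.169 s.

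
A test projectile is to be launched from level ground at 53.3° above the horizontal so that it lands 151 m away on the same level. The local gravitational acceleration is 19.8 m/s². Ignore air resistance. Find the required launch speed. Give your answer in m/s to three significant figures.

55.9 m/s

On level ground R = v₀² sin 2θ / g ⇒ v₀ = √(gR / sin 2θ).
v₀ = √(19.8 × 151 / sin 106.6°) = √(2990 / 0.9583) = √3119.8 = 55.86 m/s.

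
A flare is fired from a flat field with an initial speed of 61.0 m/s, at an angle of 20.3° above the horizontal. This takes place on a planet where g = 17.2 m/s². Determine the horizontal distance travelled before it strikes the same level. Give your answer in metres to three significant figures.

Resolve: vₓ = 61.00 cos 20.3° = 57.21 m/s and v_y0 = 61.00 sin 20.3° = 21.16 m/s.
Flight time T = 2 v_y0 / g = 2.461 s.
Horizontal distance R = vₓ T = 57.21 × 2.461 = 140.8 m.

141 m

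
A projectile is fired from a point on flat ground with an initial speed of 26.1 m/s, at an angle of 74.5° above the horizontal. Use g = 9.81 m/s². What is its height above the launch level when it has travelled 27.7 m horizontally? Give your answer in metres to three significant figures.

22.5 m

Components: vₓ = 26.10 cos 74.5° = 6.975 m/s, v_y0 = 26.10 sin 74.5° = 25.15 m/s.
x = vₓ t ⇒ t = 27.7/6.975 = 3.971 s.
Height: y = v_y0 t − ½ g t² = 25.15 × 3.971 − 4.905 × 3.971² = 99.88 − 77.36 = 22.52 m.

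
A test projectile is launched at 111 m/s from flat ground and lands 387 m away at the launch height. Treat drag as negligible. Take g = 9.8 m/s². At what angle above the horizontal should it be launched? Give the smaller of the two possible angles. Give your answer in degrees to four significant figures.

R = v₀² sin 2θ / g gives sin 2θ = gR/v₀² = 9.80·387/111² = 0.3078.
2θ = 17.93° or 180° − 17.93° = 162.1°, so θ = 8.964° or 81.04°.
The smaller angle is 8.964°.

8.964°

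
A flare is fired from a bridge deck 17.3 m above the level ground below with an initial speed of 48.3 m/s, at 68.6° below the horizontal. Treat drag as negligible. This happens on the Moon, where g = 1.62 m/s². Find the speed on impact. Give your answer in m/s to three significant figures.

48.9 m/s

Components: vₓ = 48.30 cos 68.6° = 17.62 m/s, v_y0 = −44.97 m/s (downward).
The projectile lands when y = 17.3 + (−44.97) t − ½·1.62·t² = 0. Positive root: t = (−44.97 + √(44.97² + 2·1.62·17.3)) / 1.62 = (−44.97 + 45.59) / 1.62 = 0.3821 s.
Vertical velocity at impact: v_y = v_y0 − g t = −44.97 − 1.62 × 0.3821 = −45.59 m/s.
Speed: |v| = √(vₓ² + v_y²) = √(17.62² + 45.59²) = 48.88 m/s.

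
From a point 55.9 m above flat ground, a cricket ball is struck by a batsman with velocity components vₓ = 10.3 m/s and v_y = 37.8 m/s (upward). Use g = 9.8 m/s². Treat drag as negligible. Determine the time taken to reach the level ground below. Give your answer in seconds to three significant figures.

8.98 s

The projectile lands when y = 55.9 + (37.80) t − ½·9.80·t² = 0. Positive root: t = (37.80 + √(37.80² + 2·9.80·55.9)) / 9.80 = (37.80 + 50.24) / 9.80 = 8.984 s.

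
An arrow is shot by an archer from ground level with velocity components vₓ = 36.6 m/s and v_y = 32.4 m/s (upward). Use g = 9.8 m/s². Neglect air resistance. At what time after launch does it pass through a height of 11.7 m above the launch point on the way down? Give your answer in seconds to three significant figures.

6.23 s

Set y = v_y0 t − ½ g t² = 11.7: 4.900 t² − 32.40 t + 11.7 = 0.
t = [32.40 ± √(32.40² − 2·9.80·11.7)] / 9.80 = (32.40 ± 28.64) / 9.80, so t = 0.3833 s or t = 6.229 s.
The descending-branch root is 6.229 s.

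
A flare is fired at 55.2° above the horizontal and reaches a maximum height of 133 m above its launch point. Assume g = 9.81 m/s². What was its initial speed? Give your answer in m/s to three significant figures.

At the peak v_y = 0, so v_y0 = √(2gH) = √(2 × 9.81 × 133) = 51.08 m/s.
v_y0 = v₀ sin θ ⇒ v₀ = 51.08 / sin 55.2° = 62.21 m/s.

62.2 m/s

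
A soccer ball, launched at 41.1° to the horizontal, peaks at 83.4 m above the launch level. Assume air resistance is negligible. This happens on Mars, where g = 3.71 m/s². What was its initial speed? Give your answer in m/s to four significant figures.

37.84 m/s

At the peak v_y = 0, so v_y0 = √(2gH) = √(2 × 3.71 × 83.4) = 24.88 m/s.
v_y0 = v₀ sin θ ⇒ v₀ = 24.88 / sin 41.1° = 37.84 m/s.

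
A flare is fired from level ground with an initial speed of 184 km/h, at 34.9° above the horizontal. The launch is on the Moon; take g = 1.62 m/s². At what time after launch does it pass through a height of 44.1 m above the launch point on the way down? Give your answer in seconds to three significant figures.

34.5 s

Convert: 184 km/h = 184/3.6 = 51.11 m/s.
Components: vₓ = 51.11 cos 34.9° = 41.92 m/s, v_y0 = 51.11 sin 34.9° = 29.24 m/s.
Set y = v_y0 t − ½ g t² = 44.1: 0.8100 t² − 29.24 t + 44.1 = 0.
Quadratic formula: t = (29.24 ± √712.27) / 1.62 = (29.24 ± 26.69) / 1.62 → t = 1.577 s or 34.53 s.
The descending-branch root is 34.53 s.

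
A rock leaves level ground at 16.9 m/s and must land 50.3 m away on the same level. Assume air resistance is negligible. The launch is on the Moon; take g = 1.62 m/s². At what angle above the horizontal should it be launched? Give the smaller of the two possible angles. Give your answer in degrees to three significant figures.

From R = (v₀²/g) sin 2θ: sin 2θ = 1.62 × 50.3 / 285.61 = 0.2853.
2θ = 16.58° or 180° − 16.58° = 163.4°, so θ = 8.289° or 81.71°.
The smaller angle is 8.289°.

8.29°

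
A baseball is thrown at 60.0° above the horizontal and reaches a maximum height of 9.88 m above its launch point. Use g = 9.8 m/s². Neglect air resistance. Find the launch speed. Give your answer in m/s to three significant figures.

16.1 m/s

At the peak v_y = 0, so v_y0 = √(2gH) = √(2 × 9.80 × 9.88) = 13.92 m/s.
v_y0 = v₀ sin θ ⇒ v₀ = 13.92 / sin 60.0° = 16.07 m/s.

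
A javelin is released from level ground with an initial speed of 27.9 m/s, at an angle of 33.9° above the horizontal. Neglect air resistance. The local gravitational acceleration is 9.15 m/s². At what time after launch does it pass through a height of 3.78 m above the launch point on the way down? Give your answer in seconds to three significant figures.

Components: vₓ = 27.90 cos 33.9° = 23.16 m/s, v_y0 = 27.90 sin 33.9° = 15.56 m/s.
Set y = v_y0 t − ½ g t² = 3.78: 4.575 t² − 15.56 t + 3.78 = 0.
t = [15.56 ± √(15.56² − 2·9.15·3.78)] / 9.15 = (15.56 ± 13.15) / 9.15, so t = 0.2633 s or t = 3.138 s.
The descending-branch root is 3.138 s.

3.14 s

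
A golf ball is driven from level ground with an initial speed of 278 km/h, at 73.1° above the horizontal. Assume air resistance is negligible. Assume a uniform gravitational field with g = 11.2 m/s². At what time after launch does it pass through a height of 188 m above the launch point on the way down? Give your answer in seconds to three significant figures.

Convert: 278 km/h = 278/3.6 = 77.22 m/s.
Components: vₓ = 77.22 cos 73.1° = 22.45 m/s, v_y0 = 77.22 sin 73.1° = 73.89 m/s.
Height y(t) = 73.89 t − 5.600 t² = 188 gives 5.600 t² − 73.89 t + 188 = 0.
Quadratic formula: t = (73.89 ± √1248.1) / 11.2 = (73.89 ± 35.33) / 11.2 → t = 3.443 s or 9.751 s.
The descending-branch root is 9.751 s.

9.75 s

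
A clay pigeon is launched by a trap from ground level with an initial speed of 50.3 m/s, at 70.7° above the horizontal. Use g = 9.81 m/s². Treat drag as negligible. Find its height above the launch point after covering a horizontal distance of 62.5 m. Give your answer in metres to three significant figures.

vₓ = 50.30 cos 70.7° = 16.62 m/s; v_y0 = 50.30 sin 70.7° = 47.47 m/s.
At x = 62.5 m, t = x/vₓ = 62.5/16.62 = 3.759 s.
Height: y = v_y0 t − ½ g t² = 47.47 × 3.759 − 4.905 × 3.759² = 178.5 − 69.32 = 109.1 m.

109 m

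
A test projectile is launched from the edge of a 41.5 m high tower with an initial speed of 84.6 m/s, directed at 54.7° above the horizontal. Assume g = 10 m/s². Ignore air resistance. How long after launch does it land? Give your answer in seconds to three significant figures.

vₓ = 84.60 cos 54.7° = 48.89 m/s; v_y0 = 84.60 sin 54.7° = 69.05 m/s.
Vertical motion (up positive, ground at y = 0): 5.000 t² − (69.05) t − 41.5 = 0, so t = (69.05 + √(69.05² + 2·10.0·41.5)) / 10.0 = (69.05 + 74.81) / 10.0 = 14.39 s.

14.4 s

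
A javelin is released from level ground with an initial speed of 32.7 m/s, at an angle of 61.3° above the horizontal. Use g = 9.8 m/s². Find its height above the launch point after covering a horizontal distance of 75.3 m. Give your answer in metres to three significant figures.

Horizontal component vₓ = 32.70 cos 61.3° = 15.70 m/s; vertical v_y0 = 32.70 sin 61.3° = 28.68 m/s.
Time to reach x = 75.3 m: t = x/vₓ = 75.3/15.70 = 4.795 s.
Height: y = v_y0 t − ½ g t² = 28.68 × 4.795 − 4.900 × 4.795² = 137.5 − 112.7 = 24.87 m.

24.9 m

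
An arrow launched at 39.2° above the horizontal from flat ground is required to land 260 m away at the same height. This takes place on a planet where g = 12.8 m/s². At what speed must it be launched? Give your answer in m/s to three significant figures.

58.3 m/s

From R = (v₀² / g) sin 2θ: v₀ = √(gR / sin 2θ).
v₀ = √(12.8 × 260 / sin 78.40°) = √(3328 / 0.9796) = √3397.4 = 58.29 m/s.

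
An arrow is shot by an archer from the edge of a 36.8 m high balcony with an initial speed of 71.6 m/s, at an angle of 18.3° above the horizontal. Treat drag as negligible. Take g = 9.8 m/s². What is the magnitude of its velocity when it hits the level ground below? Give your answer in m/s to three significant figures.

76.5 m/s

Resolve: vₓ = 71.60 cos 18.3° = 67.98 m/s and v_y0 = 71.60 sin 18.3° = 22.48 m/s.
With up positive and y = 0 at the ground: y(t) = 36.8 + (22.48) t − 4.900 t². Setting y = 0 and taking the positive root: t = [22.48 + √(22.48² + 2·9.80·36.8)] / 9.80 = (22.48 + 35.02) / 9.80 = 5.868 s.
Vertical velocity at impact: v_y = v_y0 − g t = 22.48 − 9.80 × 5.868 = −35.02 m/s.
Speed: |v| = √(vₓ² + v_y²) = √(67.98² + 35.02²) = 76.47 m/s.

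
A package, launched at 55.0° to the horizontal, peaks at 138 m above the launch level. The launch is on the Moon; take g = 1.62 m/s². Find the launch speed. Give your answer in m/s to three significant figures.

25.8 m/s

At the peak v_y = 0, so v_y0 = √(2gH) = √(2 × 1.62 × 138) = 21.15 m/s.
v_y0 = v₀ sin θ ⇒ v₀ = 21.15 / sin 55.0° = 25.81 m/s.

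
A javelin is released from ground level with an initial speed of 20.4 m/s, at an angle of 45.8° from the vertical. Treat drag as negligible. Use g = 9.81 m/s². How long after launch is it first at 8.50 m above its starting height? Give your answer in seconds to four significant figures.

Resolve: vₓ = 20.40 sin 45.8° = 14.62 m/s and v_y0 = 20.40 cos 45.8° = 14.22 m/s.
Require v_y0 t − ½ g t² = 8.50, i.e. 4.905 t² − 14.22 t + 8.50 = 0.
Quadratic formula: t = (14.22 ± √35.500) / 9.81 = (14.22 ± 5.958) / 9.81 → t = 0.8424 s or 2.057 s.
The first (ascending) time is 0.8424 s.

0.8424 s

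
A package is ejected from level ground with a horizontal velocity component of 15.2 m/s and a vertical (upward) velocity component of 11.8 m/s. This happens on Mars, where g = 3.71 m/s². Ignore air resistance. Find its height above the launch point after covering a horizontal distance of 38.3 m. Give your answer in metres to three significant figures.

At x = 38.3 m, t = x/vₓ = 38.3/15.20 = 2.520 s.
Height: y = v_y0 t − ½ g t² = 11.80 × 2.520 − 1.855 × 2.520² = 29.73 − 11.78 = 17.96 m.

18.0 m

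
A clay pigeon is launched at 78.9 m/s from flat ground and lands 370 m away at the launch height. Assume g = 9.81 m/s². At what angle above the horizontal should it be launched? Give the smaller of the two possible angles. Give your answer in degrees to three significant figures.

From R = (v₀²/g) sin 2θ: sin 2θ = 9.81 × 370 / 6225.2 = 0.5831.
2θ = 35.67° or 180° − 35.67° = 144.3°, so θ = 17.83° or 72.17°.
The smaller angle is 17.83°.

17.8°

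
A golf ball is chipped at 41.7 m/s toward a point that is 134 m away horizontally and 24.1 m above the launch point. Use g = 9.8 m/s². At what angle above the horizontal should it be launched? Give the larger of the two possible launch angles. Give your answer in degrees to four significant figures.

61.61°

Trajectory: y = x tanθ − g x² (1 + tan²θ)/(2v₀²). With x = 134, y = 24.1, v₀ = 41.7, g = 9.80:
50.60 tan²θ − 134 tanθ + (74.70) = 0.
tanθ = [134 ± √(134² − 4 × 50.60 × (74.70))] / (2 × 50.60) = (134 ± 53.27) / 101.2, giving tanθ = 0.7978 or 1.851.
θ = 38.58° or 61.61°; the larger is 61.61°.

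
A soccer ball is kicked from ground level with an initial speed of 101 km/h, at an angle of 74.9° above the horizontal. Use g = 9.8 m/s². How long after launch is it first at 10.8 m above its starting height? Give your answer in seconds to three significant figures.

0.433 s

Convert: 101 km/h = 101/3.6 = 28.06 m/s.
vₓ = 28.06 cos 74.9° = 7.309 m/s; v_y0 = 28.06 sin 74.9° = 27.09 m/s.
Height y(t) = 27.09 t − 4.900 t² = 10.8 gives 4.900 t² − 27.09 t + 10.8 = 0.
t = [27.09 ± √(27.09² − 2·9.80·10.8)] / 9.80 = (27.09 ± 22.85) / 9.80, so t = 0.4326 s or t = 5.095 s.
The first (ascending) time is 0.4326 s.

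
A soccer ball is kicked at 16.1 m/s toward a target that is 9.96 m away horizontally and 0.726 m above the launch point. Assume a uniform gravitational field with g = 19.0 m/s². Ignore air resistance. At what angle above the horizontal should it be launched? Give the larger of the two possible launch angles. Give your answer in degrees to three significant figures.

Trajectory: y = x tanθ − g x² (1 + tan²θ)/(2v₀²). With x = 9.96, y = 0.726, v₀ = 16.1, g = 19.0:
3.636 tan²θ − 9.96 tanθ + (4.362) = 0.
tanθ = [9.96 ± √(9.96² − 4 × 3.636 × (4.362))] / (2 × 3.636) = (9.96 ± 5.981) / 7.271, giving tanθ = 0.5472 or 2.192.
θ = 28.69° or 65.48°; the larger is 65.48°.

65.5°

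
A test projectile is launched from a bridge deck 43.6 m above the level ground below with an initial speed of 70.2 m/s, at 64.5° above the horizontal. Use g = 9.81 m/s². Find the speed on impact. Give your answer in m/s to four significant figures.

76.05 m/s

vₓ = 70.20 cos 64.5° = 30.22 m/s; v_y0 = 70.20 sin 64.5° = 63.36 m/s.
Vertical motion (up positive, ground at y = 0): 4.905 t² − (63.36) t − 43.6 = 0, so t = (63.36 + √(63.36² + 2·9.81·43.6)) / 9.81 = (63.36 + 69.79) / 9.81 = 13.57 s.
Vertical velocity at impact: v_y = v_y0 − g t = 63.36 − 9.81 × 13.57 = −69.79 m/s.
Speed: |v| = √(vₓ² + v_y²) = √(30.22² + 69.79²) = 76.05 m/s.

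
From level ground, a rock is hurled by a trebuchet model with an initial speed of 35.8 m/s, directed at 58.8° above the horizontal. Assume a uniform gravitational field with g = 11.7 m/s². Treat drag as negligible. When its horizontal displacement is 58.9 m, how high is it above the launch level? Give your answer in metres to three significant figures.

38.2 m

Components: vₓ = 35.80 cos 58.8° = 18.55 m/s, v_y0 = 35.80 sin 58.8° = 30.62 m/s.
x = vₓ t ⇒ t = 58.9/18.55 = 3.176 s.
Height: y = v_y0 t − ½ g t² = 30.62 × 3.176 − 5.850 × 3.176² = 97.26 − 59.01 = 38.25 m.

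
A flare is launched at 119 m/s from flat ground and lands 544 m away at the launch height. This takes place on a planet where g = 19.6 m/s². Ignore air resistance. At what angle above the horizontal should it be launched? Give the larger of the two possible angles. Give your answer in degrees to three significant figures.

65.6°

Level-ground range R = v₀² sin(2θ)/g ⇒ sin(2θ) = gR/v₀² = 19.6 × 544 / 119² = 0.7529.
2θ = 48.85° or 180° − 48.85° = 131.2°, so θ = 24.42° or 65.58°.
The larger angle is 65.58°.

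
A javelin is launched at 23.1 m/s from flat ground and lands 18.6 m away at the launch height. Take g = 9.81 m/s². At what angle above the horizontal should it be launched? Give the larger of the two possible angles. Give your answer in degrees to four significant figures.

80.00°

R = v₀² sin 2θ / g gives sin 2θ = gR/v₀² = 9.81·18.6/23.1² = 0.3419.
2θ = 20.00° or 180° − 20.00° = 160.0°, so θ = 9.998° or 80.00°.
The larger angle is 80.00°.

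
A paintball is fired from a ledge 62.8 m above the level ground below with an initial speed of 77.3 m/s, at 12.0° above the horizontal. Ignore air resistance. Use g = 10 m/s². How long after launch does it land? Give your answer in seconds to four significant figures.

Resolve: vₓ = 77.30 cos 12.0° = 75.61 m/s and v_y0 = 77.30 sin 12.0° = 16.07 m/s.
With up positive and y = 0 at the ground: y(t) = 62.8 + (16.07) t − 5.000 t². Setting y = 0 and taking the positive root: t = [16.07 + √(16.07² + 2·10.0·62.8)] / 10.0 = (16.07 + 38.91) / 10.0 = 5.499 s.

5.499 s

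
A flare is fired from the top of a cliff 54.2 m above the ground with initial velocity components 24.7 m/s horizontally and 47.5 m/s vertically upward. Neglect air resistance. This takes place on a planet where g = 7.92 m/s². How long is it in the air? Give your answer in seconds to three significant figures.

13.0 s

With up positive and y = 0 at the ground: y(t) = 54.2 + (47.50) t − 3.960 t². Setting y = 0 and taking the positive root: t = [47.50 + √(47.50² + 2·7.92·54.2)] / 7.92 = (47.50 + 55.81) / 7.92 = 13.04 s.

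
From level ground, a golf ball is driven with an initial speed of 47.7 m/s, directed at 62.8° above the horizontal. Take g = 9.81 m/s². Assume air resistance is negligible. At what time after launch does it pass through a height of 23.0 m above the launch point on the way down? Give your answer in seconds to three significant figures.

8.07 s

Components: vₓ = 47.70 cos 62.8° = 21.80 m/s, v_y0 = 47.70 sin 62.8° = 42.43 m/s.
Require v_y0 t − ½ g t² = 23.0, i.e. 4.905 t² − 42.43 t + 23.0 = 0.
Quadratic formula: t = (42.43 ± √1348.6) / 9.81 = (42.43 ± 36.72) / 9.81 → t = 0.5812 s or 8.068 s.
The descending-branch root is 8.068 s.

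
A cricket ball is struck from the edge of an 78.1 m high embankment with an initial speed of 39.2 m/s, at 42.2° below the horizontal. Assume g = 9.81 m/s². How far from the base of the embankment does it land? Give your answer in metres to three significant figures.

61.7 m

Resolve: vₓ = 39.20 cos 42.2° = 29.04 m/s and v_y0 = −26.33 m/s (downward).
With up positive and y = 0 at the ground: y(t) = 78.1 + (−26.33) t − 4.905 t². Setting y = 0 and taking the positive root: t = [−26.33 + √(26.33² + 2·9.81·78.1)] / 9.81 = (−26.33 + 47.18) / 9.81 = 2.125 s.
Horizontal distance: R = vₓ t = 29.04 × 2.125 = 61.71 m.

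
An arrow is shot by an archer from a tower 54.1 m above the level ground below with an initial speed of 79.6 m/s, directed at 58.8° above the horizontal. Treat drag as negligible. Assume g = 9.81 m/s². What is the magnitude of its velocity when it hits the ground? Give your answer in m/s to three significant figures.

86.0 m/s

Resolve: vₓ = 79.60 cos 58.8° = 41.23 m/s and v_y0 = 79.60 sin 58.8° = 68.09 m/s.
The projectile lands when y = 54.1 + (68.09) t − ½·9.81·t² = 0. Positive root: t = (68.09 + √(68.09² + 2·9.81·54.1)) / 9.81 = (68.09 + 75.48) / 9.81 = 14.63 s.
Vertical velocity at impact: v_y = v_y0 − g t = 68.09 − 9.81 × 14.63 = −75.48 m/s.
Speed: |v| = √(vₓ² + v_y²) = √(41.23² + 75.48²) = 86.01 m/s.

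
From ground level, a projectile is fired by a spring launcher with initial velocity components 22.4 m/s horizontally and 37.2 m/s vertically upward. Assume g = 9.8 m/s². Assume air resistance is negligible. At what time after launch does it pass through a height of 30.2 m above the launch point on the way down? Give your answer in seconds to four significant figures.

Set y = v_y0 t − ½ g t² = 30.2: 4.900 t² − 37.20 t + 30.2 = 0.
Quadratic formula: t = (37.20 ± √791.92) / 9.80 = (37.20 ± 28.14) / 9.80 → t = 0.9244 s or 6.667 s.
The descending-branch root is 6.667 s.

6.667 s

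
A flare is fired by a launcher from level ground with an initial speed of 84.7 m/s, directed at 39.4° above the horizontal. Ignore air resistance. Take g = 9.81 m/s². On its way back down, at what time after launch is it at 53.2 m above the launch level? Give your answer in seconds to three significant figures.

Horizontal component vₓ = 84.70 cos 39.4° = 65.45 m/s; vertical v_y0 = 84.70 sin 39.4° = 53.76 m/s.
Height y(t) = 53.76 t − 4.905 t² = 53.2 gives 4.905 t² − 53.76 t + 53.2 = 0.
t = [53.76 ± √(53.76² − 2·9.81·53.2)] / 9.81 = (53.76 ± 42.97) / 9.81, so t = 1.100 s or t = 9.861 s.
The descending-branch root is 9.861 s.

9.86 s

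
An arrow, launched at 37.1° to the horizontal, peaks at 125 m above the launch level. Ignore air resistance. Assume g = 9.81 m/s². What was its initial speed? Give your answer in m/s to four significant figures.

82.10 m/s

At the peak v_y = 0, so v_y0 = √(2gH) = √(2 × 9.81 × 125) = 49.52 m/s.
v_y0 = v₀ sin θ ⇒ v₀ = 49.52 / sin 37.1° = 82.10 m/s.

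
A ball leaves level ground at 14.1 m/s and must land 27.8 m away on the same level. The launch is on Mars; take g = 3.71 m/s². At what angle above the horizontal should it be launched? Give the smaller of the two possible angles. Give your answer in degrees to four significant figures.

15.63°

Level-ground range R = v₀² sin(2θ)/g ⇒ sin(2θ) = gR/v₀² = 3.71 × 27.8 / 14.1² = 0.5188.
2θ = 31.25° or 180° − 31.25° = 148.7°, so θ = 15.63° or 74.37°.
The smaller angle is 15.63°.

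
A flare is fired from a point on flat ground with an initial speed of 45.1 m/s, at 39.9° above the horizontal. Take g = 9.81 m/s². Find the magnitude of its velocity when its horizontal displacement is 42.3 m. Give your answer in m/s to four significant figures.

38.52 m/s

vₓ = 45.10 cos 39.9° = 34.60 m/s; v_y0 = 45.10 sin 39.9° = 28.93 m/s.
x = vₓ t ⇒ t = 42.3/34.60 = 1.223 s.
Vertical velocity there: v_y = v_y0 − g t = 28.93 − 9.81 × 1.223 = 16.94 m/s.
Speed: √(vₓ² + v_y²) = √(34.60² + 16.94²) = 38.52 m/s.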